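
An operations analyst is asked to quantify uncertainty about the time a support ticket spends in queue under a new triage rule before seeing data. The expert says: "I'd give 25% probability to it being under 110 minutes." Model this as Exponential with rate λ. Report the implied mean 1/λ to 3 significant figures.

mean ≈ 382 minutes

P(T < 110.0) = 1 − e^(−λ·110.0) = 0.25, so λ = −ln(1−0.25)/110.0 = −ln(0.75)/110.0 = 0.00262.
Mean = 1/λ = 382 minutes.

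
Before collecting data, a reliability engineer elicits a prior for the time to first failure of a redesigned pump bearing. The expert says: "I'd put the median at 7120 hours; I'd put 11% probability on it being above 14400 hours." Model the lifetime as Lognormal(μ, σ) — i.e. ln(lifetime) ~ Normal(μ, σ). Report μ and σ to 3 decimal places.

μ ≈ 8.871, σ ≈ 0.574

If T ~ Lognormal(μ,σ) then ln T ~ Normal(μ,σ), so the p-quantile of ln T is μ + z_p·σ.
ln(7120) = 8.871 and ln(14400) = 9.575; z_{0.5} = 0, z_{0.89} = 1.227.
σ = (9.575 − 8.871)/(1.227 − (0)) = 0.574.
μ = 8.871 − (0)·0.574 = 8.871.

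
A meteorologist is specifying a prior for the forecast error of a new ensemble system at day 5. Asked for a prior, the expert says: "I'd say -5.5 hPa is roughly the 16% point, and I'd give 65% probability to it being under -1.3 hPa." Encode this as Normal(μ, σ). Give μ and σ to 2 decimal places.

μ = -2.47, σ = 3.04

For Normal(μ,σ), the p-quantile is μ + z_p·σ. Here z_{0.16} = -0.9945, z_{0.65} = 0.3853.
So -5.5 = μ − 0.9945σ and -1.3 = μ + 0.3853σ.
Subtracting: σ = (-1.3 − -5.5)/(0.3853 − (-0.9945)) = 3.04.
Then μ = -5.5 − (-0.9945)·3.04 = -2.47.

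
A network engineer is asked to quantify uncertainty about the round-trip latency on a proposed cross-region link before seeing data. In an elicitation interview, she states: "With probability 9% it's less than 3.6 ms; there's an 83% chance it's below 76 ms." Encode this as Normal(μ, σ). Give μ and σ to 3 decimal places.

For Normal(μ,σ), the p-quantile is μ + z_p·σ. Here z_{0.09} = -1.341, z_{0.83} = 0.9542.
So 3.6 = μ − 1.341σ and 76 = μ + 0.9542σ.
Subtracting: σ = (76 − 3.6)/(0.9542 − (-1.341)) = 31.548.
Then μ = 3.6 − (-1.341)·31.548 = 45.898.

μ = 45.898, σ = 31.548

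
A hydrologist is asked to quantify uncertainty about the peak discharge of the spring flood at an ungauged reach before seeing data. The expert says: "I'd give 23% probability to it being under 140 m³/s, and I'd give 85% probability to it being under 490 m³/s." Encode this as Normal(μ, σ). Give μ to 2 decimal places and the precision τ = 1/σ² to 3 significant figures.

The p-quantile of Normal(μ,σ) is μ + z_p·σ, with z_{0.23} = -0.7388 and z_{0.85} = 1.036.
Eliminate σ: μ = (z₂·x₁ − z₁·x₂)/(z₂ − z₁) = (1.036·140 − (-0.7388)·490)/1.775 = 285.67.
Then σ = (x₂ − x₁)/(z₂ − z₁) = (490 − 140)/1.775 = 197.15.
Precision τ = 1/σ² = 1/197.2² = 2.57e-05.

μ = 285.67, τ = 2.57e-05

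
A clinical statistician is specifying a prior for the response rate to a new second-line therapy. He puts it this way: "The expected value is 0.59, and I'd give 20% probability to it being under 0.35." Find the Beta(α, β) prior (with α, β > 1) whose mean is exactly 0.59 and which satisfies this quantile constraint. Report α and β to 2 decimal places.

With mean 0.59 fixed, write α = 0.59s, β = 0.41s where s = α+β.
Need P(θ < 0.35) = 0.2 under Beta(0.59s, 0.41s). Normal approximation: (q−m)/√(m(1−m)/s) ≈ z_{0.2} = -0.842, so s ≈ 0.59·0.41·(-0.842)²/(0.35−0.59)² = 3.0.
At s = 3.0: P(θ<0.35) ≈ 0.198. Adjusting to match 0.2 gives s ≈ 2.93.
So α = 0.59·2.93 ≈ 1.73, β = 0.41·2.93 ≈ 1.20.

α ≈ 1.73, β ≈ 1.20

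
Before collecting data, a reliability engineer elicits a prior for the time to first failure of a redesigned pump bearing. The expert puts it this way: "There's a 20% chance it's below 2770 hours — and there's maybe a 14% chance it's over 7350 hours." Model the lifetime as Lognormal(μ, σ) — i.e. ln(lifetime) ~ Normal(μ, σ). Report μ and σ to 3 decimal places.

If T ~ Lognormal(μ,σ) then ln T ~ Normal(μ,σ), so the p-quantile of ln T is μ + z_p·σ.
ln(2770) = 7.927 and ln(7350) = 8.902; z_{0.2} = -0.8416, z_{0.86} = 1.08.
σ = (8.902 − 7.927)/(1.08 − (-0.8416)) = 0.508.
μ = 7.927 − (-0.8416)·0.508 = 8.354.

μ ≈ 8.354, σ ≈ 0.508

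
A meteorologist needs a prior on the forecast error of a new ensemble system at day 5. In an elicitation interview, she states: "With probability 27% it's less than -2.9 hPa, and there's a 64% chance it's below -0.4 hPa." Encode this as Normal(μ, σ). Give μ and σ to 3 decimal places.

The p-quantile of Normal(μ,σ) is μ + z_p·σ, with z_{0.27} = -0.6128 and z_{0.64} = 0.3585.
Eliminate σ: μ = (z₂·x₁ − z₁·x₂)/(z₂ − z₁) = (0.3585·-2.9 − (-0.6128)·-0.4)/0.9713 = -1.323.
Then σ = (x₂ − x₁)/(z₂ − z₁) = (-0.4 − -2.9)/0.9713 = 2.574.

μ = -1.323, σ = 2.574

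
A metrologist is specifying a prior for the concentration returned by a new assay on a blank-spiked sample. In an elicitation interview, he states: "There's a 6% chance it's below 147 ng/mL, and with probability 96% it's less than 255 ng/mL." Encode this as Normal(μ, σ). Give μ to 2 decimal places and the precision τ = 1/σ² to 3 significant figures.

μ = 197.80, τ = 0.000937

The p-quantile of Normal(μ,σ) is μ + z_p·σ, with z_{0.06} = -1.555 and z_{0.96} = 1.751.
Eliminate σ: μ = (z₂·x₁ − z₁·x₂)/(z₂ − z₁) = (1.751·147 − (-1.555)·255)/3.305 = 197.80.
Then σ = (x₂ − x₁)/(z₂ − z₁) = (255 − 147)/3.305 = 32.67.
Precision τ = 1/σ² = 1/32.67² = 0.000937.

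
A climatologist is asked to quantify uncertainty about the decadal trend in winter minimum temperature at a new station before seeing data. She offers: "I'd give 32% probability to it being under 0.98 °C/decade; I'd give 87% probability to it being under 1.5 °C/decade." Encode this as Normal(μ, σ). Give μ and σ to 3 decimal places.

μ = 1.133, σ = 0.326

The p-quantile of Normal(μ,σ) is μ + z_p·σ, with z_{0.32} = -0.4677 and z_{0.87} = 1.126.
Eliminate σ: μ = (z₂·x₁ − z₁·x₂)/(z₂ − z₁) = (1.126·0.98 − (-0.4677)·1.5)/1.594 = 1.133.
Then σ = (x₂ − x₁)/(z₂ − z₁) = (1.5 − 0.98)/1.594 = 0.326.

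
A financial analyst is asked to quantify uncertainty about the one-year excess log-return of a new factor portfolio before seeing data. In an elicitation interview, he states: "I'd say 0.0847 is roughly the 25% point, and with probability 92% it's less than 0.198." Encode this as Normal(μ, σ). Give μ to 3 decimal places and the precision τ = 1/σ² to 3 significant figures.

μ = 0.121, τ = 337

For Normal(μ,σ), the p-quantile is μ + z_p·σ. Here z_{0.25} = -0.6745, z_{0.92} = 1.405.
So 0.0847 = μ − 0.6745σ and 0.198 = μ + 1.405σ.
Subtracting: σ = (0.198 − 0.0847)/(1.405 − (-0.6745)) = 0.054.
Then μ = 0.0847 − (-0.6745)·0.054 = 0.121.
Precision τ = 1/σ² = 1/0.05448² = 337.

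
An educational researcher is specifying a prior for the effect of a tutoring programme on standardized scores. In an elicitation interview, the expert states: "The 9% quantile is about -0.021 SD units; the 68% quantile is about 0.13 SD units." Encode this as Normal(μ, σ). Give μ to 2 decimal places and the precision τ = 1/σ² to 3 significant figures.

The p-quantile of Normal(μ,σ) is μ + z_p·σ, with z_{0.09} = -1.341 and z_{0.68} = 0.4677.
Eliminate σ: μ = (z₂·x₁ − z₁·x₂)/(z₂ − z₁) = (0.4677·-0.021 − (-1.341)·0.13)/1.808 = 0.09.
Then σ = (x₂ − x₁)/(z₂ − z₁) = (0.13 − -0.021)/1.808 = 0.08.
Precision τ = 1/σ² = 1/0.0835² = 143.

μ = 0.09, τ = 143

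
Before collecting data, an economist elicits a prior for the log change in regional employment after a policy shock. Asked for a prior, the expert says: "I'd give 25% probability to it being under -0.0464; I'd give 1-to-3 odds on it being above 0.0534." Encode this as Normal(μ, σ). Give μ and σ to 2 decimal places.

μ = 0.00, σ = 0.07

For Normal(μ,σ), the p-quantile is μ + z_p·σ. Here z_{0.25} = -0.6745, z_{0.75} = 0.6745.
So -0.0464 = μ − 0.6745σ and 0.0534 = μ + 0.6745σ.
Subtracting: σ = (0.0534 − -0.0464)/(0.6745 − (-0.6745)) = 0.07.
Then μ = -0.0464 − (-0.6745)·0.07 = 0.00.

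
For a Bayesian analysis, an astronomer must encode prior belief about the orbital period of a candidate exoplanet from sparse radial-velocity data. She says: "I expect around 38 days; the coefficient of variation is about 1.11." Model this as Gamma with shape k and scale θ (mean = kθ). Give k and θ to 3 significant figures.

For Gamma(k, scale θ): mean = kθ, variance = kθ², so CV = 1/√k.
CV = 1.11, hence k = 1/CV² = 0.812.
Then θ = mean/k = 38/0.812 = 46.8.

k ≈ 0.812, θ ≈ 46.8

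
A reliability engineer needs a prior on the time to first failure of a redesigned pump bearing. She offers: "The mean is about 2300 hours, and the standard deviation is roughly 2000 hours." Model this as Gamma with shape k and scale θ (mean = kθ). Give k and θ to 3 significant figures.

k ≈ 1.32, θ ≈ 1740

For Gamma(k, scale θ): mean = kθ, variance = kθ², so CV = 1/√k.
CV = SD/mean = 2000/2300 = 0.8696, hence k = 1/CV² = 1.32.
Then θ = mean/k = 2300/1.32 = 1740.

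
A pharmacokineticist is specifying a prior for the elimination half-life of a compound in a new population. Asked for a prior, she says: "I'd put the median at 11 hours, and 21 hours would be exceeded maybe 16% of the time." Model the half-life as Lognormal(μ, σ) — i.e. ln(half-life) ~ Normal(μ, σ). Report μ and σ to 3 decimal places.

If T ~ Lognormal(μ,σ) then ln T ~ Normal(μ,σ), so the p-quantile of ln T is μ + z_p·σ.
ln(11) = 2.398 and ln(21) = 3.045; z_{0.5} = 0, z_{0.84} = 0.9945.
σ = (3.045 − 2.398)/(0.9945 − (0)) = 0.650.
μ = 2.398 − (0)·0.650 = 2.398.

μ ≈ 2.398, σ ≈ 0.650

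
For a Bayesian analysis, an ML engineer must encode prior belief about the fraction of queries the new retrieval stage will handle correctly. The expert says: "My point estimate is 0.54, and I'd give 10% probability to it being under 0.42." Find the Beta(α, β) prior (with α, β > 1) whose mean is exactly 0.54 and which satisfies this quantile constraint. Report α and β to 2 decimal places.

With mean 0.54 fixed, write α = 0.54s, β = 0.46s where s = α+β.
Need P(θ < 0.42) = 0.1 under Beta(0.54s, 0.46s). Normal approximation: (q−m)/√(m(1−m)/s) ≈ z_{0.1} = -1.28, so s ≈ 0.54·0.46·(-1.28)²/(0.42−0.54)² = 28.3.
At s = 28.3: P(θ<0.42) ≈ 0.100. Adjusting to match 0.1 gives s ≈ 28.29.
So α = 0.54·28.29 ≈ 15.28, β = 0.46·28.29 ≈ 13.01.

α ≈ 15.28, β ≈ 13.01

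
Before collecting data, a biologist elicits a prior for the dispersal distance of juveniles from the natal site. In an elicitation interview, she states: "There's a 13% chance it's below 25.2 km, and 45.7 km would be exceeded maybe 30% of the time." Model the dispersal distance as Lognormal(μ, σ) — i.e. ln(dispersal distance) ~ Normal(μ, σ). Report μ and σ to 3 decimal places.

If T ~ Lognormal(μ,σ) then ln T ~ Normal(μ,σ), so the p-quantile of ln T is μ + z_p·σ.
ln(25.2) = 3.227 and ln(45.7) = 3.822; z_{0.13} = -1.126, z_{0.7} = 0.5244.
σ = (3.822 − 3.227)/(0.5244 − (-1.126)) = 0.361.
μ = 3.227 − (-1.126)·0.361 = 3.633.

μ ≈ 3.633, σ ≈ 0.361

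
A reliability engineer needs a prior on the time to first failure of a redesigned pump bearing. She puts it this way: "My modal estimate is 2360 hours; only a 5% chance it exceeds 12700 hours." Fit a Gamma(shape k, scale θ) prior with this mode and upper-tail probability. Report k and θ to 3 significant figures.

k ≈ 1.83, θ ≈ 2840

Gamma(k,θ) with k>1 has mode (k−1)θ, so θ = 2360/(k−1).
Need P(X < 12700) = 0.95 with θ tied to k this way. Start at k = 2, θ = 2360: P(X<12700) ≈ 0.971.
Too high — lower k to spread out. Iterating converges to k ≈ 1.83.
Then θ = 2360/(1.83−1) ≈ 2840.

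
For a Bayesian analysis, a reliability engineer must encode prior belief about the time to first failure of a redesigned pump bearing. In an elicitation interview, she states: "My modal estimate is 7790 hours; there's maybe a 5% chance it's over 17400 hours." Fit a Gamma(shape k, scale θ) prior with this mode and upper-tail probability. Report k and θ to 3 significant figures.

k ≈ 5.25, θ ≈ 1830

Gamma(k,θ) with k>1 has mode (k−1)θ, so θ = 7790/(k−1).
Need P(X < 17400) = 0.95 with θ tied to k this way. Start at k = 2, θ = 7790: P(X<17400) ≈ 0.654.
Too low — raise k to concentrate. Iterating converges to k ≈ 5.25.
Then θ = 7790/(5.25−1) ≈ 1830.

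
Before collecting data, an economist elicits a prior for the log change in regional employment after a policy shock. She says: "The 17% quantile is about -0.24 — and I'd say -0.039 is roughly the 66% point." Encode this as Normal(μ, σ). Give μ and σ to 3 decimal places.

The p-quantile of Normal(μ,σ) is μ + z_p·σ, with z_{0.17} = -0.9542 and z_{0.66} = 0.4125.
Eliminate σ: μ = (z₂·x₁ − z₁·x₂)/(z₂ − z₁) = (0.4125·-0.24 − (-0.9542)·-0.039)/1.367 = -0.100.
Then σ = (x₂ − x₁)/(z₂ − z₁) = (-0.039 − -0.24)/1.367 = 0.147.

μ = -0.100, σ = 0.147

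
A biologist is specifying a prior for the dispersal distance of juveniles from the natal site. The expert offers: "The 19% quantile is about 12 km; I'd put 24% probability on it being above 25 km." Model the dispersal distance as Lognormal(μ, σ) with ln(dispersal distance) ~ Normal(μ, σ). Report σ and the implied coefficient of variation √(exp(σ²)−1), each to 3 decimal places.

If T ~ Lognormal(μ,σ) then ln T ~ Normal(μ,σ), so the p-quantile of ln T is μ + z_p·σ.
ln(12) = 2.485 and ln(25) = 3.219; z_{0.19} = -0.8779, z_{0.76} = 0.7063.
σ = (3.219 − 2.485)/(0.7063 − (-0.8779)) = 0.463.
μ = 2.485 − (-0.8779)·0.463 = 2.892.
CV = √(exp(σ²)−1) = √(exp(0.2147)−1) = 0.489.

σ ≈ 0.463, CV ≈ 0.489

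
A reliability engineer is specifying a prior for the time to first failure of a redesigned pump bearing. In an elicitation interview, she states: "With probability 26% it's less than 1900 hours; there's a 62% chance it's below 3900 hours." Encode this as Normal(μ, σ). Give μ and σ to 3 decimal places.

μ = 3256.087, σ = 2107.868

For Normal(μ,σ), the p-quantile is μ + z_p·σ. Here z_{0.26} = -0.6433, z_{0.62} = 0.3055.
So 1900 = μ − 0.6433σ and 3900 = μ + 0.3055σ.
Subtracting: σ = (3900 − 1900)/(0.3055 − (-0.6433)) = 2107.868.
Then μ = 1900 − (-0.6433)·2107.868 = 3256.087.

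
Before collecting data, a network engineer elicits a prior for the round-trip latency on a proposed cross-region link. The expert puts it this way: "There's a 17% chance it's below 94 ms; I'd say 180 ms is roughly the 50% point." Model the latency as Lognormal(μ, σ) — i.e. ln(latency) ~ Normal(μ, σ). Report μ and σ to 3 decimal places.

If T ~ Lognormal(μ,σ) then ln T ~ Normal(μ,σ), so the p-quantile of ln T is μ + z_p·σ.
ln(94) = 4.543 and ln(180) = 5.193; z_{0.17} = -0.9542, z_{0.5} = 0.
σ = (5.193 − 4.543)/(0 − (-0.9542)) = 0.681.
μ = 4.543 − (-0.9542)·0.681 = 5.193.

μ ≈ 5.193, σ ≈ 0.681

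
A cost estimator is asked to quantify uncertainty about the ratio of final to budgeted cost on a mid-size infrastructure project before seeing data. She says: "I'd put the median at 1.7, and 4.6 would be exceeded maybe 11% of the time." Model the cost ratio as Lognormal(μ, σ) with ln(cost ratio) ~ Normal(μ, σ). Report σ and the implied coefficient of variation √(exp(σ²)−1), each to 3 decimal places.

σ ≈ 0.812, CV ≈ 0.966

If T ~ Lognormal(μ,σ) then ln T ~ Normal(μ,σ), so the p-quantile of ln T is μ + z_p·σ.
ln(1.7) = 0.5306 and ln(4.6) = 1.526; z_{0.5} = 0, z_{0.89} = 1.227.
σ = (1.526 − 0.5306)/(1.227 − (0)) = 0.812.
μ = 0.5306 − (0)·0.812 = 0.531.
CV = √(exp(σ²)−1) = √(exp(0.6587)−1) = 0.966.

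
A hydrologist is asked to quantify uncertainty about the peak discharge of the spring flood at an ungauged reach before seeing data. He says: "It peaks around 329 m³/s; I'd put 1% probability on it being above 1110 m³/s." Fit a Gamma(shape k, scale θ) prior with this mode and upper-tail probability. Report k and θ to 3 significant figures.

Gamma(k,θ) with k>1 has mode (k−1)θ, so θ = 329/(k−1).
Need P(X < 1110) = 0.99 with θ tied to k this way. Start at k = 2, θ = 329: P(X<1110) ≈ 0.850.
Too low — raise k to concentrate. Iterating converges to k ≈ 3.96.
Then θ = 329/(3.96−1) ≈ 111.

k ≈ 3.96, θ ≈ 111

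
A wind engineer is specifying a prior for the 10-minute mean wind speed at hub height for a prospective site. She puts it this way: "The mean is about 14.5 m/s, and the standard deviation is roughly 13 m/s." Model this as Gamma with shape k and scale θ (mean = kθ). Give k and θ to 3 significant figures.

For Gamma(k, scale θ): mean = kθ, variance = kθ², so CV = 1/√k.
CV = SD/mean = 13/14.5 = 0.8966, hence k = 1/CV² = 1.24.
Then θ = mean/k = 14.5/1.24 = 11.7.

k ≈ 1.24, θ ≈ 11.7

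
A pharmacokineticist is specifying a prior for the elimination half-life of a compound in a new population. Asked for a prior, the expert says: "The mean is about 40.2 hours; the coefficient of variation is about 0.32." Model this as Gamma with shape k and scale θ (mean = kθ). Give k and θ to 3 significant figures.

k ≈ 9.77, θ ≈ 4.12

For Gamma(k, scale θ): mean = kθ, variance = kθ², so CV = 1/√k.
CV = 0.32, hence k = 1/CV² = 9.77.
Then θ = mean/k = 40.2/9.77 = 4.12.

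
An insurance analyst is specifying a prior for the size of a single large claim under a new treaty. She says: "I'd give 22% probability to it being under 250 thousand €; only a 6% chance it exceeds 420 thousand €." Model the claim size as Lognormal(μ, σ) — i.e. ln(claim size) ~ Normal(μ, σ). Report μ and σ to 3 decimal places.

μ ≈ 5.694, σ ≈ 0.223

If T ~ Lognormal(μ,σ) then ln T ~ Normal(μ,σ), so the p-quantile of ln T is μ + z_p·σ.
ln(250) = 5.521 and ln(420) = 6.04; z_{0.22} = -0.7722, z_{0.94} = 1.555.
σ = (6.04 − 5.521)/(1.555 − (-0.7722)) = 0.223.
μ = 5.521 − (-0.7722)·0.223 = 5.694.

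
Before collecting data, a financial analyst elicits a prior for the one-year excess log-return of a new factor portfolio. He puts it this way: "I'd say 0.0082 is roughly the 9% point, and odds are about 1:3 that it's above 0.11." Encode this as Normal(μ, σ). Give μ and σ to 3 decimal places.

The p-quantile of Normal(μ,σ) is μ + z_p·σ, with z_{0.09} = -1.341 and z_{0.75} = 0.6745.
Eliminate σ: μ = (z₂·x₁ − z₁·x₂)/(z₂ − z₁) = (0.6745·0.0082 − (-1.341)·0.11)/2.015 = 0.076.
Then σ = (x₂ − x₁)/(z₂ − z₁) = (0.11 − 0.0082)/2.015 = 0.051.

μ = 0.076, σ = 0.051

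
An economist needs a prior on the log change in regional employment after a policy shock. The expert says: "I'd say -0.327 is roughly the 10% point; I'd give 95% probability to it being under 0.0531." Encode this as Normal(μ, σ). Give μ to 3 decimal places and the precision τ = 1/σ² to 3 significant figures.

μ = -0.161, τ = 59.3

The p-quantile of Normal(μ,σ) is μ + z_p·σ, with z_{0.1} = -1.282 and z_{0.95} = 1.645.
Eliminate σ: μ = (z₂·x₁ − z₁·x₂)/(z₂ − z₁) = (1.645·-0.327 − (-1.282)·0.0531)/2.926 = -0.161.
Then σ = (x₂ − x₁)/(z₂ − z₁) = (0.0531 − -0.327)/2.926 = 0.130.
Precision τ = 1/σ² = 1/0.1299² = 59.3.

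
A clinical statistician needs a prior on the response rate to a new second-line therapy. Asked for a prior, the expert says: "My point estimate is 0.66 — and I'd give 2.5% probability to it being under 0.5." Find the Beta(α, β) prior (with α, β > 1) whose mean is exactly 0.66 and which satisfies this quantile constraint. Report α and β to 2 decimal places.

α ≈ 23.75, β ≈ 12.23

With mean 0.66 fixed, write α = 0.66s, β = 0.34s where s = α+β.
Need P(θ < 0.5) = 0.025 under Beta(0.66s, 0.34s). Normal approximation: (q−m)/√(m(1−m)/s) ≈ z_{0.025} = -1.96, so s ≈ 0.66·0.34·(-1.96)²/(0.5−0.66)² = 33.7.
At s = 33.7: P(θ<0.5) ≈ 0.029. Adjusting to match 0.025 gives s ≈ 35.98.
So α = 0.66·35.98 ≈ 23.75, β = 0.34·35.98 ≈ 12.23.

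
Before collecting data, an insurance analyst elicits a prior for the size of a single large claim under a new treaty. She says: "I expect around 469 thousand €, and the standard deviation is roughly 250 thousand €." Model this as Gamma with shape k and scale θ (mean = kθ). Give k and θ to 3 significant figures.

For Gamma(k, scale θ): mean = kθ, variance = kθ², so CV = 1/√k.
CV = SD/mean = 250/469 = 0.533, hence k = 1/CV² = 3.52.
Then θ = mean/k = 469/3.52 = 133.

k ≈ 3.52, θ ≈ 133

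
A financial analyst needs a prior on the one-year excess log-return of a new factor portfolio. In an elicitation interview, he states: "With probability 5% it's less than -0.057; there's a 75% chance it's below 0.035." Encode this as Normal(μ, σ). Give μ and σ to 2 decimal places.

For Normal(μ,σ), the p-quantile is μ + z_p·σ. Here z_{0.05} = -1.645, z_{0.75} = 0.6745.
So -0.057 = μ − 1.645σ and 0.035 = μ + 0.6745σ.
Subtracting: σ = (0.035 − -0.057)/(0.6745 − (-1.645)) = 0.04.
Then μ = -0.057 − (-1.645)·0.04 = 0.01.

μ = 0.01, σ = 0.04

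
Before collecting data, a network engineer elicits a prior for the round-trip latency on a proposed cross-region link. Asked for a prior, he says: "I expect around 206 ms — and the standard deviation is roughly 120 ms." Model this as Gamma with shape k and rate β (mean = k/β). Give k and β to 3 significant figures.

k ≈ 2.95, β ≈ 0.0143

For Gamma(k, rate β): mean = k/β, variance = k/β², so CV = 1/√k.
CV = SD/mean = 120/206 = 0.5825, hence k = 1/CV² = 2.95.
Then β = k/mean = 2.95/206 = 0.0143.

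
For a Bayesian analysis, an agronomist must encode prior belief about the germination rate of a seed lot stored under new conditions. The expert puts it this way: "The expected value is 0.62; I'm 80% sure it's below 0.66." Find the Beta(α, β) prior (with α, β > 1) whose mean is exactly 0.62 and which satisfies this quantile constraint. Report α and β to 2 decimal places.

With mean 0.62 fixed, write α = 0.62s, β = 0.38s where s = α+β.
Need P(θ < 0.66) = 0.8 under Beta(0.62s, 0.38s). Normal approximation: (q−m)/√(m(1−m)/s) ≈ z_{0.8} = 0.842, so s ≈ 0.62·0.38·(0.842)²/(0.66−0.62)² = 104.3.
At s = 104.3: P(θ<0.66) ≈ 0.799. Adjusting to match 0.8 gives s ≈ 105.51.
So α = 0.62·105.51 ≈ 65.41, β = 0.38·105.51 ≈ 40.09.

α ≈ 65.41, β ≈ 40.09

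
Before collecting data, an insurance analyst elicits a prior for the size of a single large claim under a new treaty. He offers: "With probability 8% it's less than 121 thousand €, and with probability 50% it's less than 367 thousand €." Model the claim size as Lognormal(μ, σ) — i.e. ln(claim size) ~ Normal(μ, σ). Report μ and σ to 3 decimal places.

If T ~ Lognormal(μ,σ) then ln T ~ Normal(μ,σ), so the p-quantile of ln T is μ + z_p·σ.
ln(121) = 4.796 and ln(367) = 5.905; z_{0.08} = -1.405, z_{0.5} = 0.
σ = (5.905 − 4.796)/(0 − (-1.405)) = 0.790.
μ = 4.796 − (-1.405)·0.790 = 5.905.

μ ≈ 5.905, σ ≈ 0.790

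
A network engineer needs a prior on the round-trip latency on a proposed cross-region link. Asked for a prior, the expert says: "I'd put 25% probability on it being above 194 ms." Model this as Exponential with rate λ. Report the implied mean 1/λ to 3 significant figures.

P(T > 194.0) = e^(−λ·194.0) = 0.25, so λ = −ln(0.25)/194.0 = 0.00715.
Mean = 1/λ = 140 ms.

mean ≈ 140 ms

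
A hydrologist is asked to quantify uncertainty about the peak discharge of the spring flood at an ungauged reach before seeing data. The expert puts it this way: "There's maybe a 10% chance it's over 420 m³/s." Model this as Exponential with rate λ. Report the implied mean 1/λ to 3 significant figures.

P(T > 420.0) = e^(−λ·420.0) = 0.1, so λ = −ln(0.1)/420.0 = 0.00548.
Mean = 1/λ = 182 m³/s.

mean ≈ 182 m³/s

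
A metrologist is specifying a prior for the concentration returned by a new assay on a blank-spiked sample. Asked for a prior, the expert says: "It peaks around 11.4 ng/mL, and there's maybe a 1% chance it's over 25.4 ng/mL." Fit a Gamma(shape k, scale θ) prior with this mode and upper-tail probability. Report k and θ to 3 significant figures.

Gamma(k,θ) with k>1 has mode (k−1)θ, so θ = 11.4/(k−1).
Need P(X < 25.4) = 0.99 with θ tied to k this way. Start at k = 2, θ = 11.4: P(X<25.4) ≈ 0.652.
Too low — raise k to concentrate. Iterating converges to k ≈ 8.49.
Then θ = 11.4/(8.49−1) ≈ 1.52.

k ≈ 8.49, θ ≈ 1.52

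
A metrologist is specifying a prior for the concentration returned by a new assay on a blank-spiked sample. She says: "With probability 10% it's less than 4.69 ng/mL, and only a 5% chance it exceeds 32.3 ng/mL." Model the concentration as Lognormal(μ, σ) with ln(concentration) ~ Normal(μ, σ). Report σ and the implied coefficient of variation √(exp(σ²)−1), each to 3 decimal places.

If T ~ Lognormal(μ,σ) then ln T ~ Normal(μ,σ), so the p-quantile of ln T is μ + z_p·σ.
ln(4.69) = 1.545 and ln(32.3) = 3.475; z_{0.1} = -1.282, z_{0.95} = 1.645.
σ = (3.475 − 1.545)/(1.645 − (-1.282)) = 0.659.
μ = 1.545 − (-1.282)·0.659 = 2.390.
CV = √(exp(σ²)−1) = √(exp(0.4348)−1) = 0.738.

σ ≈ 0.659, CV ≈ 0.738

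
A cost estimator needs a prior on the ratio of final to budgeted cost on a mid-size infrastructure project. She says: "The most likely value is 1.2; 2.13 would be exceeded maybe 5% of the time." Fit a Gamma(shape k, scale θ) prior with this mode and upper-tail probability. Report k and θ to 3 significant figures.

Gamma(k,θ) with k>1 has mode (k−1)θ, so θ = 1.2/(k−1).
Need P(X < 2.13) = 0.95 with θ tied to k this way. Start at k = 2, θ = 1.2: P(X<2.13) ≈ 0.530.
Too low — raise k to concentrate. Iterating converges to k ≈ 9.47.
Then θ = 1.2/(9.47−1) ≈ 0.142.

k ≈ 9.47, θ ≈ 0.142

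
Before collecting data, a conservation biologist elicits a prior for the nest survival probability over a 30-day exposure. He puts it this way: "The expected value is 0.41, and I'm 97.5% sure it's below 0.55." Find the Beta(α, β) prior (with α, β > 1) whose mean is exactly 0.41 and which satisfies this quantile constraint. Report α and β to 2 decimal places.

With mean 0.41 fixed, write α = 0.41s, β = 0.59s where s = α+β.
Need P(θ < 0.55) = 0.975 under Beta(0.41s, 0.59s). Normal approximation: (q−m)/√(m(1−m)/s) ≈ z_{0.975} = 1.96, so s ≈ 0.41·0.59·(1.96)²/(0.55−0.41)² = 47.4.
At s = 47.4: P(θ<0.55) ≈ 0.974. Adjusting to match 0.975 gives s ≈ 48.41.
So α = 0.41·48.41 ≈ 19.85, β = 0.59·48.41 ≈ 28.56.

α ≈ 19.85, β ≈ 28.56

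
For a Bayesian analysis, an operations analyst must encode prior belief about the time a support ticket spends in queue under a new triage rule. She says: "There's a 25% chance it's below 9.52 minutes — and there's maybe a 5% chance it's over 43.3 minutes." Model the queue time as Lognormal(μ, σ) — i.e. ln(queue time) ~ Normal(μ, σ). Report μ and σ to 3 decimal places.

If T ~ Lognormal(μ,σ) then ln T ~ Normal(μ,σ), so the p-quantile of ln T is μ + z_p·σ.
ln(9.52) = 2.253 and ln(43.3) = 3.768; z_{0.25} = -0.6745, z_{0.95} = 1.645.
σ = (3.768 − 2.253)/(1.645 − (-0.6745)) = 0.653.
μ = 2.253 − (-0.6745)·0.653 = 2.694.

μ ≈ 2.694, σ ≈ 0.653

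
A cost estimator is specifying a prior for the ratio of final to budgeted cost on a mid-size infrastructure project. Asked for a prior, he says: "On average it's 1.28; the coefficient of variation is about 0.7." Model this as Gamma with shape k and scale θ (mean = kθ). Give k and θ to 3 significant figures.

k ≈ 2.04, θ ≈ 0.627

For Gamma(k, scale θ): mean = kθ, variance = kθ², so CV = 1/√k.
CV = 0.7, hence k = 1/CV² = 2.04.
Then θ = mean/k = 1.28/2.04 = 0.627.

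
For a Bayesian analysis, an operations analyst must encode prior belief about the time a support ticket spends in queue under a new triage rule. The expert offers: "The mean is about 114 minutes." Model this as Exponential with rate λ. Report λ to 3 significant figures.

λ ≈ 0.00877

Exponential mean = 1/λ, so λ = 1/114.0 = 0.00877.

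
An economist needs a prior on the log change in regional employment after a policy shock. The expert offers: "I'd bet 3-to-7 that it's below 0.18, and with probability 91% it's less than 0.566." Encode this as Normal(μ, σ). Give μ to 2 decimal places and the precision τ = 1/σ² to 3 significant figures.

For Normal(μ,σ), the p-quantile is μ + z_p·σ. Here z_{0.3} = -0.5244, z_{0.91} = 1.341.
So 0.18 = μ − 0.5244σ and 0.566 = μ + 1.341σ.
Subtracting: σ = (0.566 − 0.18)/(1.341 − (-0.5244)) = 0.21.
Then μ = 0.18 − (-0.5244)·0.21 = 0.29.
Precision τ = 1/σ² = 1/0.207² = 23.3.

μ = 0.29, τ = 23.3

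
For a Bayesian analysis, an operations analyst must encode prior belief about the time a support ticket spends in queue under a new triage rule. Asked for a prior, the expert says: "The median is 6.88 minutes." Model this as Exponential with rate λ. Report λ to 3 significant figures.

λ ≈ 0.101

Exponential median = ln 2 / λ, so λ = ln 2 / 6.88 = 0.101.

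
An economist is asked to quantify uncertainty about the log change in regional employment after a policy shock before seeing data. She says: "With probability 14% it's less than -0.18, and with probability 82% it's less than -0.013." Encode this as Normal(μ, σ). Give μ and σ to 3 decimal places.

For Normal(μ,σ), the p-quantile is μ + z_p·σ. Here z_{0.14} = -1.08, z_{0.82} = 0.9154.
So -0.18 = μ − 1.08σ and -0.013 = μ + 0.9154σ.
Subtracting: σ = (-0.013 − -0.18)/(0.9154 − (-1.08)) = 0.084.
Then μ = -0.18 − (-1.08)·0.084 = -0.090.

μ = -0.090, σ = 0.084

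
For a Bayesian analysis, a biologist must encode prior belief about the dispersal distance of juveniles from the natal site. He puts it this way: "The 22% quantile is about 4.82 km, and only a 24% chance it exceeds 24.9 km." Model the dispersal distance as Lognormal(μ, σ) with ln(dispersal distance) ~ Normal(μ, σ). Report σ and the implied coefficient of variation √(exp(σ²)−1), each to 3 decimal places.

σ ≈ 1.111, CV ≈ 1.560

If T ~ Lognormal(μ,σ) then ln T ~ Normal(μ,σ), so the p-quantile of ln T is μ + z_p·σ.
ln(4.82) = 1.573 and ln(24.9) = 3.215; z_{0.22} = -0.7722, z_{0.76} = 0.7063.
σ = (3.215 − 1.573)/(0.7063 − (-0.7722)) = 1.111.
μ = 1.573 − (-0.7722)·1.111 = 2.430.
CV = √(exp(σ²)−1) = √(exp(1.2335)−1) = 1.560.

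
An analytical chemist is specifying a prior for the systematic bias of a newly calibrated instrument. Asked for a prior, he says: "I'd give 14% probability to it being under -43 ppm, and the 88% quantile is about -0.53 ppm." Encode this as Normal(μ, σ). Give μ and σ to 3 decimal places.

μ = -22.656, σ = 18.831

The p-quantile of Normal(μ,σ) is μ + z_p·σ, with z_{0.14} = -1.08 and z_{0.88} = 1.175.
Eliminate σ: μ = (z₂·x₁ − z₁·x₂)/(z₂ − z₁) = (1.175·-43 − (-1.08)·-0.53)/2.255 = -22.656.
Then σ = (x₂ − x₁)/(z₂ − z₁) = (-0.53 − -43)/2.255 = 18.831.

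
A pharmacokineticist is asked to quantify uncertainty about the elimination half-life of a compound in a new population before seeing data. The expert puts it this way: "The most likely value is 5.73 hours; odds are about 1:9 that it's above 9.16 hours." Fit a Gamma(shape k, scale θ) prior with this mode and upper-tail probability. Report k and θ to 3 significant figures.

Gamma(k,θ) with k>1 has mode (k−1)θ, so θ = 5.73/(k−1).
Need P(X < 9.16) = 0.9 with θ tied to k this way. Start at k = 2, θ = 5.73: P(X<9.16) ≈ 0.475.
Too low — raise k to concentrate. Iterating converges to k ≈ 9.54.
Then θ = 5.73/(9.54−1) ≈ 0.671.

k ≈ 9.54, θ ≈ 0.671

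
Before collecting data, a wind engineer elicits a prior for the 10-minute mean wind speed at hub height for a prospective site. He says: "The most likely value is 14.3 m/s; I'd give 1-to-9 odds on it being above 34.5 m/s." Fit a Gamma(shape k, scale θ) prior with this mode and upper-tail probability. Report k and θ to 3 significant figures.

k ≈ 3.48, θ ≈ 5.77

Gamma(k,θ) with k>1 has mode (k−1)θ, so θ = 14.3/(k−1).
Need P(X < 34.5) = 0.9 with θ tied to k this way. Start at k = 2, θ = 14.3: P(X<34.5) ≈ 0.694.
Too low — raise k to concentrate. Iterating converges to k ≈ 3.48.
Then θ = 14.3/(3.48−1) ≈ 5.77.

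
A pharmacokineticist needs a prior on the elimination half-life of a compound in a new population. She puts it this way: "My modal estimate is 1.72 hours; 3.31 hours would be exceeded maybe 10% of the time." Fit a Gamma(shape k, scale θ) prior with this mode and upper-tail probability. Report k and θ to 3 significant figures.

k ≈ 5.47, θ ≈ 0.385

Gamma(k,θ) with k>1 has mode (k−1)θ, so θ = 1.72/(k−1).
Need P(X < 3.31) = 0.9 with θ tied to k this way. Start at k = 2, θ = 1.72: P(X<3.31) ≈ 0.573.
Too low — raise k to concentrate. Iterating converges to k ≈ 5.47.
Then θ = 1.72/(5.47−1) ≈ 0.385.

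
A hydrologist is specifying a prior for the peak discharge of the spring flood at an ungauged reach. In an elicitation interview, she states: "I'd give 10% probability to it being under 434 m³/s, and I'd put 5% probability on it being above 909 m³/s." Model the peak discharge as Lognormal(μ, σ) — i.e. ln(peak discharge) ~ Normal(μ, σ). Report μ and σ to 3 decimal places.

μ ≈ 6.397, σ ≈ 0.253

If T ~ Lognormal(μ,σ) then ln T ~ Normal(μ,σ), so the p-quantile of ln T is μ + z_p·σ.
ln(434) = 6.073 and ln(909) = 6.812; z_{0.1} = -1.282, z_{0.95} = 1.645.
σ = (6.812 − 6.073)/(1.645 − (-1.282)) = 0.253.
μ = 6.073 − (-1.282)·0.253 = 6.397.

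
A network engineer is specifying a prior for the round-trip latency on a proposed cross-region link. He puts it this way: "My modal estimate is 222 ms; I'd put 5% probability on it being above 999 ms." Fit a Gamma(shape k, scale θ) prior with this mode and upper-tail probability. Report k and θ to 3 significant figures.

k ≈ 2.08, θ ≈ 205

Gamma(k,θ) with k>1 has mode (k−1)θ, so θ = 222/(k−1).
Need P(X < 999) = 0.95 with θ tied to k this way. Start at k = 2, θ = 222: P(X<999) ≈ 0.939.
Too low — raise k to concentrate. Iterating converges to k ≈ 2.08.
Then θ = 222/(2.08−1) ≈ 205.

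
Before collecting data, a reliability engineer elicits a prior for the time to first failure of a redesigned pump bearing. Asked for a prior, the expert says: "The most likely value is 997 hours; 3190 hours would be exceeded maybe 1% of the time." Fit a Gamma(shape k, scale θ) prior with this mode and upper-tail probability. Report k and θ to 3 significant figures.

k ≈ 4.28, θ ≈ 304

Gamma(k,θ) with k>1 has mode (k−1)θ, so θ = 997/(k−1).
Need P(X < 3190) = 0.99 with θ tied to k this way. Start at k = 2, θ = 997: P(X<3190) ≈ 0.829.
Too low — raise k to concentrate. Iterating converges to k ≈ 4.28.
Then θ = 997/(4.28−1) ≈ 304.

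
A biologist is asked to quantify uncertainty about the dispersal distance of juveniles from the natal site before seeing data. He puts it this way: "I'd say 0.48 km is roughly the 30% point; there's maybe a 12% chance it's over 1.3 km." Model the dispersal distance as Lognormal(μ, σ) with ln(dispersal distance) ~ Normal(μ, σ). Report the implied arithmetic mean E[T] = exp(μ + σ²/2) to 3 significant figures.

E[T] ≈ 0.775 km

If T ~ Lognormal(μ,σ) then ln T ~ Normal(μ,σ), so the p-quantile of ln T is μ + z_p·σ.
ln(0.48) = -0.734 and ln(1.3) = 0.2624; z_{0.3} = -0.5244, z_{0.88} = 1.175.
σ = (0.2624 − -0.734)/(1.175 − (-0.5244)) = 0.586.
μ = -0.734 − (-0.5244)·0.586 = -0.427.
E[T] = exp(μ + σ²/2) = exp(-0.427 + 0.1719) = 0.775 km.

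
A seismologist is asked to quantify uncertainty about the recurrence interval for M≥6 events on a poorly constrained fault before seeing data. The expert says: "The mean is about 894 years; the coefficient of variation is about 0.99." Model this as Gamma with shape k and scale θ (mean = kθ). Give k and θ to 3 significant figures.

k ≈ 1.02, θ ≈ 876

For Gamma(k, scale θ): mean = kθ, variance = kθ², so CV = 1/√k.
CV = 0.99, hence k = 1/CV² = 1.02.
Then θ = mean/k = 894/1.02 = 876.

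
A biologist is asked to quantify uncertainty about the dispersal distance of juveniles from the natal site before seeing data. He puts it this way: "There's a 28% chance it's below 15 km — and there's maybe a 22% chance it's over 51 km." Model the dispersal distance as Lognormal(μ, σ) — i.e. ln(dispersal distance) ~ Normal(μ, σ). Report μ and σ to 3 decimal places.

If T ~ Lognormal(μ,σ) then ln T ~ Normal(μ,σ), so the p-quantile of ln T is μ + z_p·σ.
ln(15) = 2.708 and ln(51) = 3.932; z_{0.28} = -0.5828, z_{0.78} = 0.7722.
σ = (3.932 − 2.708)/(0.7722 − (-0.5828)) = 0.903.
μ = 2.708 − (-0.5828)·0.903 = 3.234.

μ ≈ 3.234, σ ≈ 0.903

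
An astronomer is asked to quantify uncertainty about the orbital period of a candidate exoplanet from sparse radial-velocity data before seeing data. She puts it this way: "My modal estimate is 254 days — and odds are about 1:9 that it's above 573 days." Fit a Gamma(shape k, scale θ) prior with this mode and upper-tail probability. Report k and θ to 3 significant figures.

Gamma(k,θ) with k>1 has mode (k−1)θ, so θ = 254/(k−1).
Need P(X < 573) = 0.9 with θ tied to k this way. Start at k = 2, θ = 254: P(X<573) ≈ 0.659.
Too low — raise k to concentrate. Iterating converges to k ≈ 3.91.
Then θ = 254/(3.91−1) ≈ 87.4.

k ≈ 3.91, θ ≈ 87.4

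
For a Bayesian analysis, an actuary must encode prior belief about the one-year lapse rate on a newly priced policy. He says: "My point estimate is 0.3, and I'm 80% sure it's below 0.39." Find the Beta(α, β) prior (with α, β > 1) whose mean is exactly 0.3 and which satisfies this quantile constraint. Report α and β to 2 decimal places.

α ≈ 5.22, β ≈ 12.19

With mean 0.3 fixed, write α = 0.3s, β = 0.7s where s = α+β.
Need P(θ < 0.39) = 0.8 under Beta(0.3s, 0.7s). Normal approximation: (q−m)/√(m(1−m)/s) ≈ z_{0.8} = 0.842, so s ≈ 0.3·0.7·(0.842)²/(0.39−0.3)² = 18.4.
At s = 18.4: P(θ<0.39) ≈ 0.805. Adjusting to match 0.8 gives s ≈ 17.41.
So α = 0.3·17.41 ≈ 5.22, β = 0.7·17.41 ≈ 12.19.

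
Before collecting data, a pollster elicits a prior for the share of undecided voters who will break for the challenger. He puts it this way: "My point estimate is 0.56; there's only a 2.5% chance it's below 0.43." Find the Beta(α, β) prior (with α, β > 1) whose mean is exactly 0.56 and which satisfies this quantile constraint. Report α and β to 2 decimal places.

α ≈ 31.55, β ≈ 24.79

With mean 0.56 fixed, write α = 0.56s, β = 0.44s where s = α+β.
Need P(θ < 0.43) = 0.025 under Beta(0.56s, 0.44s). Normal approximation: (q−m)/√(m(1−m)/s) ≈ z_{0.025} = -1.96, so s ≈ 0.56·0.44·(-1.96)²/(0.43−0.56)² = 56.0.
At s = 56.0: P(θ<0.43) ≈ 0.025. Adjusting to match 0.025 gives s ≈ 56.33.
So α = 0.56·56.33 ≈ 31.55, β = 0.44·56.33 ≈ 24.79.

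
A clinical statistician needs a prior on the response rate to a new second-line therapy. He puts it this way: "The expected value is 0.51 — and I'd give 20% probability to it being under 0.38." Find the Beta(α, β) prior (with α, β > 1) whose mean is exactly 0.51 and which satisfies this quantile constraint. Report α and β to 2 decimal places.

α ≈ 5.39, β ≈ 5.18

With mean 0.51 fixed, write α = 0.51s, β = 0.49s where s = α+β.
Need P(θ < 0.38) = 0.2 under Beta(0.51s, 0.49s). Normal approximation: (q−m)/√(m(1−m)/s) ≈ z_{0.2} = -0.842, so s ≈ 0.51·0.49·(-0.842)²/(0.38−0.51)² = 10.5.
At s = 10.5: P(θ<0.38) ≈ 0.201. Adjusting to match 0.2 gives s ≈ 10.57.
So α = 0.51·10.57 ≈ 5.39, β = 0.49·10.57 ≈ 5.18.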